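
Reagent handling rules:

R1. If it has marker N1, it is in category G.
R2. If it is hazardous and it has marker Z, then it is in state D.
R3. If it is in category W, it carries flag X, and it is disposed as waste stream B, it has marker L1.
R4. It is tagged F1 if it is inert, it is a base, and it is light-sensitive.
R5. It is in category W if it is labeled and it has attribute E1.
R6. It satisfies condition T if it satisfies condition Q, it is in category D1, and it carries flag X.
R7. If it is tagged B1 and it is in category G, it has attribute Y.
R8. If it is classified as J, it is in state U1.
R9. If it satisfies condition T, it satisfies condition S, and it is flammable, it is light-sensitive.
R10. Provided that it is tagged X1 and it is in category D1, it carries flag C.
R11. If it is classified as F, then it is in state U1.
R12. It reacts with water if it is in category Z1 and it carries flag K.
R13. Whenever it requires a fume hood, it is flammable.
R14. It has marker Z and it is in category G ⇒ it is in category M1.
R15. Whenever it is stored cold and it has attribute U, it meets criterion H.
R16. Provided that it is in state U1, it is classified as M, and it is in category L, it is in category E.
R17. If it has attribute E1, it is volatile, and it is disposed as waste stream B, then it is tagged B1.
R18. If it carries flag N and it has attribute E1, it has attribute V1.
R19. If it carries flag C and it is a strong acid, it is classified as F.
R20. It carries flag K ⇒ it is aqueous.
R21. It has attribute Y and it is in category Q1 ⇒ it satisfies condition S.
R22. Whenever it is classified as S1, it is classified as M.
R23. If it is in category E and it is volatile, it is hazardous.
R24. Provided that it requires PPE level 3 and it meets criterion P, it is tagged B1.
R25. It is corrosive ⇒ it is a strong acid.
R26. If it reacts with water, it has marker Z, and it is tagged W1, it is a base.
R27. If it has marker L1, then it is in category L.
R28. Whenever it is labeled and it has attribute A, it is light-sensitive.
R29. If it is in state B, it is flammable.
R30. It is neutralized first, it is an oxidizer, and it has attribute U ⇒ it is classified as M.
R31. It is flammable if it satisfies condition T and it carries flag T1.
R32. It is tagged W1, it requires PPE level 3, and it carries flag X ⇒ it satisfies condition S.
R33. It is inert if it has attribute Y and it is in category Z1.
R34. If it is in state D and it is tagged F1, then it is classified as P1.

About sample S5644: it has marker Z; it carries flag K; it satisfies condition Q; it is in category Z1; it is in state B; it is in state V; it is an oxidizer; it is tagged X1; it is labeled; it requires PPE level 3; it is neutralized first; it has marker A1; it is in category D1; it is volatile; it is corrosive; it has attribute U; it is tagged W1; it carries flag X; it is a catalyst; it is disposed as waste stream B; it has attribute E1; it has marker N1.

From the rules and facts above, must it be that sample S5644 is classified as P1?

Yes

By R1 (it has marker N1): it is in category G.
By R5 (it is labeled, it has attribute E1): it is in category W.
By R6 (it satisfies condition Q, it is in category D1, it carries flag X): it satisfies condition T.
By R10 (it is tagged X1, it is in category D1): it carries flag C.
By R12 (it is in category Z1, it carries flag K): it reacts with water.
By R17 (it has attribute E1, it is volatile, it is disposed as waste stream B): it is tagged B1.
By R25 (it is corrosive): it is a strong acid.
By R26 (it reacts with water, it has marker Z, it is tagged W1): it is a base.
By R29 (it is in state B): it is flammable.
By R30 (it is neutralized first, it is an oxidizer, it has attribute U): it is classified as M.
By R32 (it is tagged W1, it requires PPE level 3, it carries flag X): it satisfies condition S.
By R3 (it is in category W, it carries flag X, it is disposed as waste stream B): it has marker L1.
By R7 (it is tagged B1, it is in category G): it has attribute Y.
By R9 (it satisfies condition T, it satisfies condition S, it is flammable): it is light-sensitive.
By R19 (it carries flag C, it is a strong acid): it is classified as F.
By R27 (it has marker L1): it is in category L.
By R33 (it has attribute Y, it is in category Z1): it is inert.
By R4 (it is inert, it is a base, it is light-sensitive): it is tagged F1.
By R11 (it is classified as F): it is in state U1.
By R16 (it is in state U1, it is classified as M, it is in category L): it is in category E.
By R23 (it is in category E, it is volatile): it is hazardous.
By R2 (it is hazardous, it has marker Z): it is in state D.
By R34 (it is in state D, it is tagged F1): it is classified as P1.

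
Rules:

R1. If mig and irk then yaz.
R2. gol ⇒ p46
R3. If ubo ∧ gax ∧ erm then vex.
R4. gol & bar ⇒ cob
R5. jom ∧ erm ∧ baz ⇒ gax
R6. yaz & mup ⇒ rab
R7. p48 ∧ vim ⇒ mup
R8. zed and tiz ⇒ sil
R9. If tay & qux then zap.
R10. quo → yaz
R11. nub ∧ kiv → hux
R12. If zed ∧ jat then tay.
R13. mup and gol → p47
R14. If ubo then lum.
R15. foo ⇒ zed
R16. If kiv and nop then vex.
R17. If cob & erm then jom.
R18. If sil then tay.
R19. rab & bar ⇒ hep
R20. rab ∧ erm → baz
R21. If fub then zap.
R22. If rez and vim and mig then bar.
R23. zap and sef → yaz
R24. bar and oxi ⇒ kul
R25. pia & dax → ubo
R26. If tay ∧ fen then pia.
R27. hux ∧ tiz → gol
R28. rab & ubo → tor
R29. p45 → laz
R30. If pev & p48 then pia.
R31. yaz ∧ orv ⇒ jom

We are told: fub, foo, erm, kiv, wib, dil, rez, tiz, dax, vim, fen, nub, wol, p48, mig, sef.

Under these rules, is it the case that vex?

mup  (by R7: p48, vim)
hux  (by R11: nub, kiv)
zed  (by R15: foo)
zap  (by R21: fub)
bar  (by R22: rez, vim, mig)
yaz  (by R23: zap, sef)
gol  (by R27: hux, tiz)
cob  (by R4: gol, bar)
rab  (by R6: yaz, mup)
sil  (by R8: zed, tiz)
jom  (by R17: cob, erm)
tay  (by R18: sil)
baz  (by R20: rab, erm)
pia  (by R26: tay, fen)
gax  (by R5: jom, erm, baz)
ubo  (by R25: pia, dax)
vex  (by R3: ubo, gax, erm)

Yes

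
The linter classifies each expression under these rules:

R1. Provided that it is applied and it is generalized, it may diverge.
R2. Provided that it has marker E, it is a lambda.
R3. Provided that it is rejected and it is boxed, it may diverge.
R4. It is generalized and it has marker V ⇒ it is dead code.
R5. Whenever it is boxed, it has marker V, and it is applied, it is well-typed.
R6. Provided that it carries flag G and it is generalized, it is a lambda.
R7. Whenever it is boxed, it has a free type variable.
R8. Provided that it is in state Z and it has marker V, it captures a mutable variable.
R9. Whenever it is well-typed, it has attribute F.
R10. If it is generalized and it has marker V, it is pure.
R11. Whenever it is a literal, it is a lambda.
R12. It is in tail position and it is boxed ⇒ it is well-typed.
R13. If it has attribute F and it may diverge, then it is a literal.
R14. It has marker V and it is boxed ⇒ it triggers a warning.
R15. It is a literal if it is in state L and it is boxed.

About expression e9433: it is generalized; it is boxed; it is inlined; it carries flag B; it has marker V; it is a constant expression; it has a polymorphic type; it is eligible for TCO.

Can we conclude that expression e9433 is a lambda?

Forward chaining from the given facts derives: is dead code, has a free type variable, is pure, triggers a warning.
Rules concluding "it is a lambda": R2 needs "it has marker E"; R6 needs "it carries flag G"; R11 needs "it is a literal" — none of these are established.

No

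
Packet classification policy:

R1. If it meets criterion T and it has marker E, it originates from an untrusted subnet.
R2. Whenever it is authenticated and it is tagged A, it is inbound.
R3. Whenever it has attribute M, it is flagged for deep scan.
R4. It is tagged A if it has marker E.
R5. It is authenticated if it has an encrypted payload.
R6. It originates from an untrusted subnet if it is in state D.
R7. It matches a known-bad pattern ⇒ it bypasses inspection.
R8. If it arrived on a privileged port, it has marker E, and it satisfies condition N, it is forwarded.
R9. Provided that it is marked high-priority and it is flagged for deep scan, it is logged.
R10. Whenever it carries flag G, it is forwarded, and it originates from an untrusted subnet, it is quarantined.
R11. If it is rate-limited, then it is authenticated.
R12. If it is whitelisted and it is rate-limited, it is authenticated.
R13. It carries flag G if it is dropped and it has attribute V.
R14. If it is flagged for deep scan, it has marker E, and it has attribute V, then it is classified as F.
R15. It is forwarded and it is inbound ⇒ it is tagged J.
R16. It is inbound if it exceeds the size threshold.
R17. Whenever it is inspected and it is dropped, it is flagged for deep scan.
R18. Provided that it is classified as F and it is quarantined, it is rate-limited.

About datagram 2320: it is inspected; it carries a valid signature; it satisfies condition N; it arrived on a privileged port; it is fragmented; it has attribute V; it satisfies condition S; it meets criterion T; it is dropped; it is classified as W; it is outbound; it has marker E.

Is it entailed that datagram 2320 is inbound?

Yes

By R1 (it meets criterion T, it has marker E): it originates from an untrusted subnet.
By R4 (it has marker E): it is tagged A.
By R8 (it arrived on a privileged port, it has marker E, it satisfies condition N): it is forwarded.
By R13 (it is dropped, it has attribute V): it carries flag G.
By R17 (it is inspected, it is dropped): it is flagged for deep scan.
By R10 (it carries flag G, it is forwarded, it originates from an untrusted subnet): it is quarantined.
By R14 (it is flagged for deep scan, it has marker E, it has attribute V): it is classified as F.
By R18 (it is classified as F, it is quarantined): it is rate-limited.
By R11 (it is rate-limited): it is authenticated.
By R2 (it is authenticated, it is tagged A): it is inbound.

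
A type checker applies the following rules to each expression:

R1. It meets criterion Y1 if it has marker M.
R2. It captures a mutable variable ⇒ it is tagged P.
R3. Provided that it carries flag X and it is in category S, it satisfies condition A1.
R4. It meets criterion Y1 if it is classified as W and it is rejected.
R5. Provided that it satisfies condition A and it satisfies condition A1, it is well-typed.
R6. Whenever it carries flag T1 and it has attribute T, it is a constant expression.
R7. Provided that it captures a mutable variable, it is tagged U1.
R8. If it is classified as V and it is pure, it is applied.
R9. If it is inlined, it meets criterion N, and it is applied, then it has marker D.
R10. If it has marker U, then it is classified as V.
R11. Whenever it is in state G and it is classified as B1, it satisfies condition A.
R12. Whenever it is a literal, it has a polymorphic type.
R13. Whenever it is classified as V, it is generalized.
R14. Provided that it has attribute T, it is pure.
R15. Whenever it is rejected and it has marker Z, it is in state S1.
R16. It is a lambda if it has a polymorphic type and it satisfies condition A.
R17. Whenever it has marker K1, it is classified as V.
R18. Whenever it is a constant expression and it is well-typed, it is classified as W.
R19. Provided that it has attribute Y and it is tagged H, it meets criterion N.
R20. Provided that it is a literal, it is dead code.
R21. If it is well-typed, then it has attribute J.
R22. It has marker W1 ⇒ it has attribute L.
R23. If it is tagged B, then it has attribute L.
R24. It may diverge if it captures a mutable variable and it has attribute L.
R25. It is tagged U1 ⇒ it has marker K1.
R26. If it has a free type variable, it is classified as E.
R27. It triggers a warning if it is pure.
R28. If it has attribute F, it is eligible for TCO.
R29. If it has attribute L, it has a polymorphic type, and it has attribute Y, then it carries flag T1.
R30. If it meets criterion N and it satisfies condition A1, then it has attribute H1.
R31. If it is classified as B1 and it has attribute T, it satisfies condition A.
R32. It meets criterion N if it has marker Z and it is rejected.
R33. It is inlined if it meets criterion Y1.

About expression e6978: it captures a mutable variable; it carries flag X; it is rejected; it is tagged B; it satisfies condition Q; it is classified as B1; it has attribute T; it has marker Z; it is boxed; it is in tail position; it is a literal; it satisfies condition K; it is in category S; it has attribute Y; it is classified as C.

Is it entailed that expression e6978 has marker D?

By R3 (it carries flag X, it is in category S): it satisfies condition A1.
By R7 (it captures a mutable variable): it is tagged U1.
By R12 (it is a literal): it has a polymorphic type.
By R14 (it has attribute T): it is pure.
By R23 (it is tagged B): it has attribute L.
By R25 (it is tagged U1): it has marker K1.
By R29 (it has attribute L, it has a polymorphic type, it has attribute Y): it carries flag T1.
By R31 (it is classified as B1, it has attribute T): it satisfies condition A.
By R32 (it has marker Z, it is rejected): it meets criterion N.
By R5 (it satisfies condition A, it satisfies condition A1): it is well-typed.
By R6 (it carries flag T1, it has attribute T): it is a constant expression.
By R17 (it has marker K1): it is classified as V.
By R18 (it is a constant expression, it is well-typed): it is classified as W.
By R4 (it is classified as W, it is rejected): it meets criterion Y1.
By R8 (it is classified as V, it is pure): it is applied.
By R33 (it meets criterion Y1): it is inlined.
By R9 (it is inlined, it meets criterion N, it is applied): it has marker D.

Yes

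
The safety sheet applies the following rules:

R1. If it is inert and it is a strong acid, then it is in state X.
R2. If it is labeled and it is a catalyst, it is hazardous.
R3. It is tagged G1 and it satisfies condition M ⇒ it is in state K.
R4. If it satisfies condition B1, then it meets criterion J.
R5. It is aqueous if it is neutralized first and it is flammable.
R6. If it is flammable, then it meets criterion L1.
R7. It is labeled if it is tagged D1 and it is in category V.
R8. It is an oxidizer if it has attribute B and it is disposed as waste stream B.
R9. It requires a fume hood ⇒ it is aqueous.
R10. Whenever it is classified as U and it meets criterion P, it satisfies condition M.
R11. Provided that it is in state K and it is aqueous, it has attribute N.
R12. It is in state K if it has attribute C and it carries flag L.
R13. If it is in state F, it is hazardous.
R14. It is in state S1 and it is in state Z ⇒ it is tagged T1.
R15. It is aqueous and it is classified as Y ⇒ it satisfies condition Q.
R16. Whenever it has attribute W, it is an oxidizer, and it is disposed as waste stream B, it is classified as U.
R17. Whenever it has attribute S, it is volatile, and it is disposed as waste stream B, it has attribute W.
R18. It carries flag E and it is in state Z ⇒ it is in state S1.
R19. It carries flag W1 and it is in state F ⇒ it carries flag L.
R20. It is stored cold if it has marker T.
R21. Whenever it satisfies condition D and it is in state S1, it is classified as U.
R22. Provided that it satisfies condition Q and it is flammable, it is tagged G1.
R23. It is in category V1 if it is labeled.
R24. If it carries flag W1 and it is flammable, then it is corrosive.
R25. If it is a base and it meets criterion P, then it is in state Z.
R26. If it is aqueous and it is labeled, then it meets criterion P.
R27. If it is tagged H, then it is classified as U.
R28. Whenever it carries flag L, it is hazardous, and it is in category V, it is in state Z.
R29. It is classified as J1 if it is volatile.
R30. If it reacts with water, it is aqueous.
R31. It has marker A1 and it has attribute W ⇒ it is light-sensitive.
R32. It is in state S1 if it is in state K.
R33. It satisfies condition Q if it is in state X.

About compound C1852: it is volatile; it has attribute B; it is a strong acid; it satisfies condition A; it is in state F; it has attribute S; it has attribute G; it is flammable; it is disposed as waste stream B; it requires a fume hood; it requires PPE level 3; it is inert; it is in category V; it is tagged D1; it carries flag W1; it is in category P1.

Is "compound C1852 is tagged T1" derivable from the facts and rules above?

By R1 (it is inert, it is a strong acid): it is in state X.
By R7 (it is tagged D1, it is in category V): it is labeled.
By R8 (it has attribute B, it is disposed as waste stream B): it is an oxidizer.
By R9 (it requires a fume hood): it is aqueous.
By R13 (it is in state F): it is hazardous.
By R17 (it has attribute S, it is volatile, it is disposed as waste stream B): it has attribute W.
By R19 (it carries flag W1, it is in state F): it carries flag L.
By R26 (it is aqueous, it is labeled): it meets criterion P.
By R28 (it carries flag L, it is hazardous, it is in category V): it is in state Z.
By R33 (it is in state X): it satisfies condition Q.
By R16 (it has attribute W, it is an oxidizer, it is disposed as waste stream B): it is classified as U.
By R22 (it satisfies condition Q, it is flammable): it is tagged G1.
By R10 (it is classified as U, it meets criterion P): it satisfies condition M.
By R3 (it is tagged G1, it satisfies condition M): it is in state K.
By R32 (it is in state K): it is in state S1.
By R14 (it is in state S1, it is in state Z): it is tagged T1.

Yes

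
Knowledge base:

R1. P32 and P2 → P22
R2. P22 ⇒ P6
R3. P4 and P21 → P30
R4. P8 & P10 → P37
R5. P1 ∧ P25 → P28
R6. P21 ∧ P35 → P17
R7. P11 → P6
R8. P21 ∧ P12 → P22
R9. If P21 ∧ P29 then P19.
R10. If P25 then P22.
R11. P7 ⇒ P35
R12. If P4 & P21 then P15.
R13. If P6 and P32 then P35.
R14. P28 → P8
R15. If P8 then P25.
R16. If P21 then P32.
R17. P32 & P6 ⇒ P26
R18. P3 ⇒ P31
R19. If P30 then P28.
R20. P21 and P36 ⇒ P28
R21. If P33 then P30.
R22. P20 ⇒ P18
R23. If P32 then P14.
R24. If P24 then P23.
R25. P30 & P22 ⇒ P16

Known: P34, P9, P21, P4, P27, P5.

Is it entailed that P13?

No

Forward chaining from the given facts derives: P30, P15, P32, P28, P14, P8, P25, P22, P16, P6, P35, P26, P17.
No rule has P13 as its conclusion, and it is not among the given facts.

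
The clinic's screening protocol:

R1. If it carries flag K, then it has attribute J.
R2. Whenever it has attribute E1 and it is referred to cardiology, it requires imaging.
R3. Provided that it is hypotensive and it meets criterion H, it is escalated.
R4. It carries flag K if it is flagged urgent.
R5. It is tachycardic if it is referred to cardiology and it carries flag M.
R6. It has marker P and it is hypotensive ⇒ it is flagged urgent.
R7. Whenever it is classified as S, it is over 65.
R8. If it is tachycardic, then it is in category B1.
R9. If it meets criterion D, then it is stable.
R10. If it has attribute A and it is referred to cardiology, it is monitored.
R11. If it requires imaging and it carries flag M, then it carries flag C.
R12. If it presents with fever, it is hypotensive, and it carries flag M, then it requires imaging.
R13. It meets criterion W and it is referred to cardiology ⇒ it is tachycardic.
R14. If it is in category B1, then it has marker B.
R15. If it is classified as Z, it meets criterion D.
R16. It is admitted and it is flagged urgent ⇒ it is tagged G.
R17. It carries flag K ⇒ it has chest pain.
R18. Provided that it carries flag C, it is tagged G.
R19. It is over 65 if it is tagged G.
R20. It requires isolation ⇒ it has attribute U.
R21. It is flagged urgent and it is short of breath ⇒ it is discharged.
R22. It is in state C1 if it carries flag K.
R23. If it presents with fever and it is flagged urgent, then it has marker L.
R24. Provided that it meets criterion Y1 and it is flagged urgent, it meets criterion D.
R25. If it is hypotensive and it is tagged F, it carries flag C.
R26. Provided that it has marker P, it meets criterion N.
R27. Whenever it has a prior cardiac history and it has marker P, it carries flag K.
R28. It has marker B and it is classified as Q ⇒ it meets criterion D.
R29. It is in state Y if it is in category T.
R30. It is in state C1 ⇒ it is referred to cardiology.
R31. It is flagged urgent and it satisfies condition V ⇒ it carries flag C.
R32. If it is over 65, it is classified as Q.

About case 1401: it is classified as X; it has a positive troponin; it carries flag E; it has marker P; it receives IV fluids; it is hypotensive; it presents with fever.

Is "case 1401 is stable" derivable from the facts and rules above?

Forward chaining from the given facts derives: is flagged urgent, has marker L, meets criterion N, carries flag K, has chest pain, is in state C1, is referred to cardiology, has attribute J.
The only rule concluding "it is stable" is R9, which needs "it meets criterion D"; that is never established.

No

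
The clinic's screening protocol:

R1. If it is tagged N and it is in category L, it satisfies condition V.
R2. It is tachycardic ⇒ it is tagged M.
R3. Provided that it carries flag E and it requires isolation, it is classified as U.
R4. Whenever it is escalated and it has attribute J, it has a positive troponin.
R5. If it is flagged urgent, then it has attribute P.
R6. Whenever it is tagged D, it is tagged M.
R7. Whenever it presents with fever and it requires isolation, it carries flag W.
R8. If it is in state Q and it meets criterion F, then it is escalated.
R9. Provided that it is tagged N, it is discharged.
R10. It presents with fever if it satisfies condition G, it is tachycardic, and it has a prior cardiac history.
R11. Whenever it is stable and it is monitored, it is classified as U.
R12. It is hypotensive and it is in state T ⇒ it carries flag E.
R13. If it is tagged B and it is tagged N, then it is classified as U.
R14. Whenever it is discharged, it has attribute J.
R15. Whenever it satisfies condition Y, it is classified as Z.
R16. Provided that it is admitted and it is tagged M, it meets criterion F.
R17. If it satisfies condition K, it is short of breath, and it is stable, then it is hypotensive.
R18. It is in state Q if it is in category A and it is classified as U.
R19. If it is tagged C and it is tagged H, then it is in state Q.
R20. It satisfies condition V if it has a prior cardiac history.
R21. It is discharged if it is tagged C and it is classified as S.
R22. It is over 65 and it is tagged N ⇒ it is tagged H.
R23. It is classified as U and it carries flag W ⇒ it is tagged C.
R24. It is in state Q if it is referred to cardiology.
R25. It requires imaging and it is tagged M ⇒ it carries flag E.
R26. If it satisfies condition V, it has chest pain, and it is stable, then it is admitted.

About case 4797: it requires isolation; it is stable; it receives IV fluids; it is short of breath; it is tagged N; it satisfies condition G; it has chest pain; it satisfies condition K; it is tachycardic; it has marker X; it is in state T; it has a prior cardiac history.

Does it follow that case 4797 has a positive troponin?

Forward chaining from the given facts derives: is tagged M, is discharged, presents with fever, has attribute J, is hypotensive, satisfies condition V, is admitted, carries flag W, carries flag E, meets criterion F, is classified as U, is tagged C.
The only rule concluding "it has a positive troponin" is R4, which needs "it is escalated"; that is never established.

No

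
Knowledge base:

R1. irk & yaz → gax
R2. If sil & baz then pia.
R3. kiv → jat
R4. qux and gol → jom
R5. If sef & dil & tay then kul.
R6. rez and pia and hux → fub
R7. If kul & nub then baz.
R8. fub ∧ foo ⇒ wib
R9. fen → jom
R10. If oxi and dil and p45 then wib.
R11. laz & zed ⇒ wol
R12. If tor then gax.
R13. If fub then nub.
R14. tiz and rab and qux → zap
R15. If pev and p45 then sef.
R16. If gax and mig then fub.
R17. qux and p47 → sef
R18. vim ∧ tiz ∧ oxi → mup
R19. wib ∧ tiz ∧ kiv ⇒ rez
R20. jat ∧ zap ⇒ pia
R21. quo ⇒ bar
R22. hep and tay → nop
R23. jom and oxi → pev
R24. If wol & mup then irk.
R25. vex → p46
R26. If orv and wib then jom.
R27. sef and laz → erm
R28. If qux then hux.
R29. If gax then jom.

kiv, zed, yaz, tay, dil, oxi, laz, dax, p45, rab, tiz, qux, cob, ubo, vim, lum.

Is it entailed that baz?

jat  (by R3: kiv)
wib  (by R10: oxi, dil, p45)
wol  (by R11: laz, zed)
zap  (by R14: tiz, rab, qux)
mup  (by R18: vim, tiz, oxi)
rez  (by R19: wib, tiz, kiv)
pia  (by R20: jat, zap)
irk  (by R24: wol, mup)
hux  (by R28: qux)
gax  (by R1: irk, yaz)
fub  (by R6: rez, pia, hux)
nub  (by R13: fub)
jom  (by R29: gax)
pev  (by R23: jom, oxi)
sef  (by R15: pev, p45)
kul  (by R5: sef, dil, tay)
baz  (by R7: kul, nub)

Yes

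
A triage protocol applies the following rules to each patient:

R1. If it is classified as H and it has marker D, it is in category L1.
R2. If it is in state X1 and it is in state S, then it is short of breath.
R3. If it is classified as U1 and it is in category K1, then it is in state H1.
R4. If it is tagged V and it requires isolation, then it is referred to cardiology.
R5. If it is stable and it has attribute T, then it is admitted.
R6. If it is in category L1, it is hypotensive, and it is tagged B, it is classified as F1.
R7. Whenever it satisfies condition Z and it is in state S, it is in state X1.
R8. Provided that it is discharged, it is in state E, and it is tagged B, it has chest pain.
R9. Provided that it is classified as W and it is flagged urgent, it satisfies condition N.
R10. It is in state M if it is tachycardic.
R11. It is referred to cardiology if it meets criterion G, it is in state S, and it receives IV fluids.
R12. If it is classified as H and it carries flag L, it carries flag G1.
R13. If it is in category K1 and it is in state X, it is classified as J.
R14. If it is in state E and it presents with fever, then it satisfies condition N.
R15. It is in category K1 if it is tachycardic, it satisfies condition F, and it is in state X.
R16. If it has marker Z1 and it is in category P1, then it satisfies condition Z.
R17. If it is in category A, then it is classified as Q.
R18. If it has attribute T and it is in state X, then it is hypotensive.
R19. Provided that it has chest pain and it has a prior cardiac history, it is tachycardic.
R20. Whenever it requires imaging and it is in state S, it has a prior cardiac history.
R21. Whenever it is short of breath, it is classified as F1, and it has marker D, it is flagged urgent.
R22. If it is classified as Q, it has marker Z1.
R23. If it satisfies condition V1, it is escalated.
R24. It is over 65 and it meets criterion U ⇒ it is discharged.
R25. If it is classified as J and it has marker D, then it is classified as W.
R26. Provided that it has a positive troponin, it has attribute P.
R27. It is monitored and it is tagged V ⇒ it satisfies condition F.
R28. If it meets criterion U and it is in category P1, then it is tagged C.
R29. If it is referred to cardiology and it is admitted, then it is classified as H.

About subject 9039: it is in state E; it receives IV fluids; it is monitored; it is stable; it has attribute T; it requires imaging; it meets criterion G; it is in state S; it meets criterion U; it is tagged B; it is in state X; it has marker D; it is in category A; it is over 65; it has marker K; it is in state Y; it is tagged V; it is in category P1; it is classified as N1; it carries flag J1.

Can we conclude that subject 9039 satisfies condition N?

Yes

By R5 (it is stable, it has attribute T): it is admitted.
By R11 (it meets criterion G, it is in state S, it receives IV fluids): it is referred to cardiology.
By R17 (it is in category A): it is classified as Q.
By R18 (it has attribute T, it is in state X): it is hypotensive.
By R20 (it requires imaging, it is in state S): it has a prior cardiac history.
By R22 (it is classified as Q): it has marker Z1.
By R24 (it is over 65, it meets criterion U): it is discharged.
By R27 (it is monitored, it is tagged V): it satisfies condition F.
By R29 (it is referred to cardiology, it is admitted): it is classified as H.
By R1 (it is classified as H, it has marker D): it is in category L1.
By R6 (it is in category L1, it is hypotensive, it is tagged B): it is classified as F1.
By R8 (it is discharged, it is in state E, it is tagged B): it has chest pain.
By R16 (it has marker Z1, it is in category P1): it satisfies condition Z.
By R19 (it has chest pain, it has a prior cardiac history): it is tachycardic.
By R7 (it satisfies condition Z, it is in state S): it is in state X1.
By R15 (it is tachycardic, it satisfies condition F, it is in state X): it is in category K1.
By R2 (it is in state X1, it is in state S): it is short of breath.
By R13 (it is in category K1, it is in state X): it is classified as J.
By R21 (it is short of breath, it is classified as F1, it has marker D): it is flagged urgent.
By R25 (it is classified as J, it has marker D): it is classified as W.
By R9 (it is classified as W, it is flagged urgent): it satisfies condition N.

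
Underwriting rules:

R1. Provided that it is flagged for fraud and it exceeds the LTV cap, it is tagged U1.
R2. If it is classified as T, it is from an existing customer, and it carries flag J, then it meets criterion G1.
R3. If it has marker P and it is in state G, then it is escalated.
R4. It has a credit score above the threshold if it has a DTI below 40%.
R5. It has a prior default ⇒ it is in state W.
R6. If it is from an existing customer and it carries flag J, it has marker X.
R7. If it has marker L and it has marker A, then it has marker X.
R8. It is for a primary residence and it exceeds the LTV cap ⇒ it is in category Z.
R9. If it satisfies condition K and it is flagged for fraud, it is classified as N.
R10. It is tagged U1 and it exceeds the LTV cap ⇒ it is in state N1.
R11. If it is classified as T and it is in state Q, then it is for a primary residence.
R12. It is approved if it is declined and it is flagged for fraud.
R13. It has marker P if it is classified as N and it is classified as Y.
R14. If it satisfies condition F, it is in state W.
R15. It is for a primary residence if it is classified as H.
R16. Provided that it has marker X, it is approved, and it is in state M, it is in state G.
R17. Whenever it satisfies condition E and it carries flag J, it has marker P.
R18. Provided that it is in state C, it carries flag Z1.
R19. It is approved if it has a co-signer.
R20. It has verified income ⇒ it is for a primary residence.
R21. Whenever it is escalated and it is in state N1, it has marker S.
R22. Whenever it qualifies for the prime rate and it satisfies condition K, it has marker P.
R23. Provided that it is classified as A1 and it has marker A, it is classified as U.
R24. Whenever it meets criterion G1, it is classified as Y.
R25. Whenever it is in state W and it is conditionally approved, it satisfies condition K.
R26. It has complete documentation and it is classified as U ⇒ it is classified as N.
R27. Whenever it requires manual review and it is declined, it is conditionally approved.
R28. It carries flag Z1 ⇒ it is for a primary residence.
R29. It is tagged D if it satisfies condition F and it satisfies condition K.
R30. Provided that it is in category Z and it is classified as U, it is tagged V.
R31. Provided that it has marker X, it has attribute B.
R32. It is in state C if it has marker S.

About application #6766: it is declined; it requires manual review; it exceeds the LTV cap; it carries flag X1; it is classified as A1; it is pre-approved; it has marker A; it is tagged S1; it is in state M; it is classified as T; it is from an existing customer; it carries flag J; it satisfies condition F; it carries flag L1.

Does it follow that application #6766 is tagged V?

Forward chaining from the given facts derives: meets criterion G1, has marker X, is in state W, is classified as U, is classified as Y, is conditionally approved, has attribute B, satisfies condition K, is tagged D.
The only rule concluding "it is tagged V" is R30, which needs "it is in category Z"; that is never established.

No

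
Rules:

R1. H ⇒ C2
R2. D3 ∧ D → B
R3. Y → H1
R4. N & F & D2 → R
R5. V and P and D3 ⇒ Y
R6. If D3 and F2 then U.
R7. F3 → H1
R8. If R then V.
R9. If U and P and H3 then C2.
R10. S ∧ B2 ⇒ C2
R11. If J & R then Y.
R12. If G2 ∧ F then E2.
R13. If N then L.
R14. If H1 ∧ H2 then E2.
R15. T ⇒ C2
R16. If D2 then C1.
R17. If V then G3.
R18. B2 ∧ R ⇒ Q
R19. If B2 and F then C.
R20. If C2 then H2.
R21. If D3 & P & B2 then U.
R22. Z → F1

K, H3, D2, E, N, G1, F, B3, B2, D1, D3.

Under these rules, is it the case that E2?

Forward chaining from the given facts derives: R, V, L, C1, G3, Q, C.
Rules concluding E2: R12 needs G2; R14 needs H1 — none of these are established.

No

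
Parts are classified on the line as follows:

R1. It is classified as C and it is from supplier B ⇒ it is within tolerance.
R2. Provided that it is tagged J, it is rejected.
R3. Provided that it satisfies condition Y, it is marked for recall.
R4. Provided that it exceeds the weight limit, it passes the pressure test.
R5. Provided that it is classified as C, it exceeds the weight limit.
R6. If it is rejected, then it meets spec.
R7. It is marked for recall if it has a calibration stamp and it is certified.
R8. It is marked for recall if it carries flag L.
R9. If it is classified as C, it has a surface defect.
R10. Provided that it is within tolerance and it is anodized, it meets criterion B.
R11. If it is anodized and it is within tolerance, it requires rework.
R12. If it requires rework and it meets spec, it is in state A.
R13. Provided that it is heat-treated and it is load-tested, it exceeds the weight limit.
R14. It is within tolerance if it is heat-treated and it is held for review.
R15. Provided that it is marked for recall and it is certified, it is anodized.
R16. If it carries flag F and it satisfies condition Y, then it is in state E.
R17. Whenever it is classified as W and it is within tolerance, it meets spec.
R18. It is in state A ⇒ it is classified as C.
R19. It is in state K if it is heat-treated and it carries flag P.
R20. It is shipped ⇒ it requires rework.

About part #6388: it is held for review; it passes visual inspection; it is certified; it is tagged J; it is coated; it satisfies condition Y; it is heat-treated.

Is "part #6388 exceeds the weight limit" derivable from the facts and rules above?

By R2 (it is tagged J): it is rejected.
By R3 (it satisfies condition Y): it is marked for recall.
By R6 (it is rejected): it meets spec.
By R14 (it is heat-treated, it is held for review): it is within tolerance.
By R15 (it is marked for recall, it is certified): it is anodized.
By R11 (it is anodized, it is within tolerance): it requires rework.
By R12 (it requires rework, it meets spec): it is in state A.
By R18 (it is in state A): it is classified as C.
By R5 (it is classified as C): it exceeds the weight limit.

Yes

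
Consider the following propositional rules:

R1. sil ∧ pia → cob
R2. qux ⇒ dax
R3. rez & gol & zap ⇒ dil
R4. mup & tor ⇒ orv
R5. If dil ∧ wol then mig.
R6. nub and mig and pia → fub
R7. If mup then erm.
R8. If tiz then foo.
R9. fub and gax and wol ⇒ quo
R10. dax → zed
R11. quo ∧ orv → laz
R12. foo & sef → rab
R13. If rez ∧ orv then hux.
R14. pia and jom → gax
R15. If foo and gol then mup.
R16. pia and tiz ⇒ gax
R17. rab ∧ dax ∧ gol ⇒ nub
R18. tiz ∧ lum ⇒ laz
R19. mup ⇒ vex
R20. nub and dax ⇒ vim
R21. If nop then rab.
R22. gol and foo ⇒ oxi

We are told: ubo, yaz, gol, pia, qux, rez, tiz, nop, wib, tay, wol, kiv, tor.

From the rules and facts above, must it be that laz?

Forward chaining from the given facts derives: dax, foo, zed, mup, gax, vex, rab, oxi, orv, erm, hux, nub, vim.
Rules concluding laz: R11 needs quo; R18 needs lum — none of these are established.

No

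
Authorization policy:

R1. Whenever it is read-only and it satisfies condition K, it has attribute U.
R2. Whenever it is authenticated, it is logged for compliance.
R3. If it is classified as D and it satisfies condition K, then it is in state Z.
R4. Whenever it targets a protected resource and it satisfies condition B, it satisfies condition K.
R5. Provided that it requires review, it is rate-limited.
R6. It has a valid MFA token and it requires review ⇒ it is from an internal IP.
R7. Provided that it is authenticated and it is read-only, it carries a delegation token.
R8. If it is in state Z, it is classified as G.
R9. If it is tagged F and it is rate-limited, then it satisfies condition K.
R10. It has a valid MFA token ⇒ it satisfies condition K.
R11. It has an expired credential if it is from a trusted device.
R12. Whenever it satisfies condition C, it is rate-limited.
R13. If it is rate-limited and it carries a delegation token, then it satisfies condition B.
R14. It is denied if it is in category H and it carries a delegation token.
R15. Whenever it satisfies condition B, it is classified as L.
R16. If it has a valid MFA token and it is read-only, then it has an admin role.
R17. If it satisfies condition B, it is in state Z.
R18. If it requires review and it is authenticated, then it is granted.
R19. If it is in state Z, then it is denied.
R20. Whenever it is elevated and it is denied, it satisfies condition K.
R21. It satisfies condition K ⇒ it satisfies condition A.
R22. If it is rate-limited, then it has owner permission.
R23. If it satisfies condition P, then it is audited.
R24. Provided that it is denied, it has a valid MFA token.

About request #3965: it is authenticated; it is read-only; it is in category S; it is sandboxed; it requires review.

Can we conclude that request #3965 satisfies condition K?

Yes

By R5 (it requires review): it is rate-limited.
By R7 (it is authenticated, it is read-only): it carries a delegation token.
By R13 (it is rate-limited, it carries a delegation token): it satisfies condition B.
By R17 (it satisfies condition B): it is in state Z.
By R19 (it is in state Z): it is denied.
By R24 (it is denied): it has a valid MFA token.
By R10 (it has a valid MFA token): it satisfies condition K.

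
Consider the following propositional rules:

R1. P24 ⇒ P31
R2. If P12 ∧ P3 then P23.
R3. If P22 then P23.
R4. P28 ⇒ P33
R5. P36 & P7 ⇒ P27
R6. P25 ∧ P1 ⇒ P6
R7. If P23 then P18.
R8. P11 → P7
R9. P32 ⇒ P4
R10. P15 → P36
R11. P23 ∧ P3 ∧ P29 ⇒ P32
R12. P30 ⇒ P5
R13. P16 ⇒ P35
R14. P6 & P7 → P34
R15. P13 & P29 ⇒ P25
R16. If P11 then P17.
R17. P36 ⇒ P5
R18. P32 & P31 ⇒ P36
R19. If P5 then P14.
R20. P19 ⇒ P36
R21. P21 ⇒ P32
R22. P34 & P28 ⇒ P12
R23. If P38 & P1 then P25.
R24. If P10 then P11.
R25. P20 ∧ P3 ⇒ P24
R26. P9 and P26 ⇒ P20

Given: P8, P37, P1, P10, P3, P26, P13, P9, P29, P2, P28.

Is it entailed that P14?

Yes

P25  (by R15: P13, P29)
P11  (by R24: P10)
P20  (by R26: P9, P26)
P6  (by R6: P25, P1)
P7  (by R8: P11)
P34  (by R14: P6, P7)
P12  (by R22: P34, P28)
P24  (by R25: P20, P3)
P31  (by R1: P24)
P23  (by R2: P12, P3)
P32  (by R11: P23, P3, P29)
P36  (by R18: P32, P31)
P5  (by R17: P36)
P14  (by R19: P5)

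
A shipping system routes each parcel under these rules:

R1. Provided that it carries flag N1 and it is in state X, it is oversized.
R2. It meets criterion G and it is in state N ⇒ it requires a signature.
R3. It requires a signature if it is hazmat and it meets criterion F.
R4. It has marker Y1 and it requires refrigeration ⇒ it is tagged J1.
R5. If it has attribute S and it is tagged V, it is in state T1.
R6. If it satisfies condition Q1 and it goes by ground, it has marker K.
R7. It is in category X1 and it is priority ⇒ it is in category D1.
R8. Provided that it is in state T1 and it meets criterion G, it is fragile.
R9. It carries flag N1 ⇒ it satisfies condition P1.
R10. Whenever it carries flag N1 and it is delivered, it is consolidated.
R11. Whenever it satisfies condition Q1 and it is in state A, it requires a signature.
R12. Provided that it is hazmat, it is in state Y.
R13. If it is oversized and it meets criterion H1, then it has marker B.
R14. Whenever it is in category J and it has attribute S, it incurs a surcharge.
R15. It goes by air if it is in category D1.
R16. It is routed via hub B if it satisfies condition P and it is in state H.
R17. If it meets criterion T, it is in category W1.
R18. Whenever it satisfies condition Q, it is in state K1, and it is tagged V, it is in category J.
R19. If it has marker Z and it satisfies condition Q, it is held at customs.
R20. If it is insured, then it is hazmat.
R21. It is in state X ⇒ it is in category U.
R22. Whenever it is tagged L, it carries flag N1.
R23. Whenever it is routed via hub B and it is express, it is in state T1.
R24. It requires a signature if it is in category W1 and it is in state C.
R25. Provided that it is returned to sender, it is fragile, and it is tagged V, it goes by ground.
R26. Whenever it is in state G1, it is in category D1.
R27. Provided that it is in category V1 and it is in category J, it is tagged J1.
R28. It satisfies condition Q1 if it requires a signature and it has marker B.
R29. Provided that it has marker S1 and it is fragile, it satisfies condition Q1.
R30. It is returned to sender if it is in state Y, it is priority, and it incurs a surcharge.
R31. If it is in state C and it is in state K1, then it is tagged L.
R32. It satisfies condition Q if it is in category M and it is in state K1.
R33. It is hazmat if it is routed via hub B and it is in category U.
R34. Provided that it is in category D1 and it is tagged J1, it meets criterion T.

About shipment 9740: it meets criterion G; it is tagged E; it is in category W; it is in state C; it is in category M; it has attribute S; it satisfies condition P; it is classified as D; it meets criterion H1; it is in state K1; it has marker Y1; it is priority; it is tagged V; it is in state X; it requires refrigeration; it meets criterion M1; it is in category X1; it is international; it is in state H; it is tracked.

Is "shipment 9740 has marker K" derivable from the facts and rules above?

Yes

By R4 (it has marker Y1, it requires refrigeration): it is tagged J1.
By R5 (it has attribute S, it is tagged V): it is in state T1.
By R7 (it is in category X1, it is priority): it is in category D1.
By R8 (it is in state T1, it meets criterion G): it is fragile.
By R16 (it satisfies condition P, it is in state H): it is routed via hub B.
By R21 (it is in state X): it is in category U.
By R31 (it is in state C, it is in state K1): it is tagged L.
By R32 (it is in category M, it is in state K1): it satisfies condition Q.
By R33 (it is routed via hub B, it is in category U): it is hazmat.
By R34 (it is in category D1, it is tagged J1): it meets criterion T.
By R12 (it is hazmat): it is in state Y.
By R17 (it meets criterion T): it is in category W1.
By R18 (it satisfies condition Q, it is in state K1, it is tagged V): it is in category J.
By R22 (it is tagged L): it carries flag N1.
By R24 (it is in category W1, it is in state C): it requires a signature.
By R1 (it carries flag N1, it is in state X): it is oversized.
By R13 (it is oversized, it meets criterion H1): it has marker B.
By R14 (it is in category J, it has attribute S): it incurs a surcharge.
By R28 (it requires a signature, it has marker B): it satisfies condition Q1.
By R30 (it is in state Y, it is priority, it incurs a surcharge): it is returned to sender.
By R25 (it is returned to sender, it is fragile, it is tagged V): it goes by ground.
By R6 (it satisfies condition Q1, it goes by ground): it has marker K.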